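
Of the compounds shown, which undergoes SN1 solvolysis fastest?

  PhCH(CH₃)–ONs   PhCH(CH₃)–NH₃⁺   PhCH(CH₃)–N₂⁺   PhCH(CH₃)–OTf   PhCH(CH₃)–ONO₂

PhCH(CH₃)–N₂⁺

Same R in every case — rank the leaving groups.
A good leaving group is a weak base: the lower the pKₐ of its conjugate acid, the more readily it departs.
PhCH(CH₃)–N₂⁺ loses N₂: no meaningful conjugate acid; N₂ departs as an exceptionally stable neutral molecule
PhCH(CH₃)–OTf loses OTf⁻: pKₐ(CF₃SO₃H (triflic acid)) ≈ -14
PhCH(CH₃)–ONs loses ONs⁻: pKₐ(p-O₂NC₆H₄SO₃H) ≈ -3.5
PhCH(CH₃)–ONO₂ loses NO₃⁻: pKₐ(HNO₃) ≈ -1.3
PhCH(CH₃)–NH₃⁺ loses NH₃: pKₐ(NH₄⁺) ≈ 9.2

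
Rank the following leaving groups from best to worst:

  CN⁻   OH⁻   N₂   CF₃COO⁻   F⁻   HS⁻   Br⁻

N₂ > Br⁻ > CF₃COO⁻ > F⁻ > HS⁻ > CN⁻ > OH⁻

A good leaving group is a weak base: the lower the pKₐ of its conjugate acid, the more readily it departs.
N₂: no meaningful conjugate acid; N₂ departs as an exceptionally stable neutral molecule
Br⁻: pKₐ(HBr) ≈ -9
CF₃COO⁻: pKₐ(CF₃COOH) ≈ 0.2 — strongly electron-withdrawing CF₃ stabilises the carboxylate
F⁻: pKₐ(HF) ≈ 3.2 — small and strongly basic; the poor halide leaving group
HS⁻: pKₐ(H₂S) ≈ 7 — larger and more polarisable than the oxygen analogue
CN⁻: pKₐ(HCN) ≈ 9.2 — sp carbon stabilises the charge somewhat, but still a poor LG
OH⁻: pKₐ(H₂O) ≈ 15.7 — strong base; essentially never leaves without prior activation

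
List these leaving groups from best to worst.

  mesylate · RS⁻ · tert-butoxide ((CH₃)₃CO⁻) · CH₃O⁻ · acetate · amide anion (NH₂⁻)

Rank by basicity of the departing species: weakest base leaves most easily.
mesylate: pKₐ(CH₃SO₃H (MsOH)) ≈ -1.9
acetate: pKₐ(CH₃COOH) ≈ 4.8
RS⁻: pKₐ(RSH (a thiol)) ≈ 10.5 — moderately basic; rarely leaves without activation
CH₃O⁻: pKₐ(CH₃OH) ≈ 15.5
tert-butoxide ((CH₃)₃CO⁻): pKₐ(t-BuOH) ≈ 18 — bulky, strongly basic alkoxide
amide anion (NH₂⁻): pKₐ(NH₃) ≈ 38

mesylate > acetate > RS⁻ > CH₃O⁻ > tert-butoxide ((CH₃)₃CO⁻) > amide anion (NH₂⁻)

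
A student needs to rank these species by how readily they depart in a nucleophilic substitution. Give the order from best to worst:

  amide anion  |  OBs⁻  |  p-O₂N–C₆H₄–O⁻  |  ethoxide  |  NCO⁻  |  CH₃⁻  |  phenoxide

OBs⁻ > NCO⁻ > p-O₂N–C₆H₄–O⁻ > phenoxide > ethoxide > amide anion > CH₃⁻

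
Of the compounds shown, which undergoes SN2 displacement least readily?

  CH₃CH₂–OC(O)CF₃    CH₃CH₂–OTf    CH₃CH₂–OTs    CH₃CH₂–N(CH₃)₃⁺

With the same alkyl group throughout, only the leaving group differentiates the rates.
A good leaving group is a weak base: the lower the pKₐ of its conjugate acid, the more readily it departs.
CH₃CH₂–OTf loses OTf⁻: pKₐ(CF₃SO₃H (triflic acid)) ≈ -14
CH₃CH₂–OTs loses OTs⁻: pKₐ(p-CH₃C₆H₄SO₃H (TsOH)) ≈ -2.8
CH₃CH₂–OC(O)CF₃ loses CF₃COO⁻: pKₐ(CF₃COOH) ≈ 0.2
CH₃CH₂–N(CH₃)₃⁺ loses NR'₃: pKₐ(R'₃NH⁺) ≈ 10.7

CH₃CH₂–N(CH₃)₃⁺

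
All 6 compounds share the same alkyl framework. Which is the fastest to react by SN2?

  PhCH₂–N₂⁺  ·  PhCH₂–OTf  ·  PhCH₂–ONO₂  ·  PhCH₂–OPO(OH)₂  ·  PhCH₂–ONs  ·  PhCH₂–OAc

PhCH₂–N₂⁺

Same R in every case — rank the leaving groups.
Leaving-group ability tracks the stability of the departed species; conjugate-acid pKₐ is the usual yardstick (lower pKₐ → better LG).
PhCH₂–N₂⁺ loses N₂: no meaningful conjugate acid; N₂ departs as an exceptionally stable neutral molecule
PhCH₂–OTf loses OTf⁻: pKₐ(CF₃SO₃H (triflic acid)) ≈ -14
PhCH₂–ONs loses ONs⁻: pKₐ(p-O₂NC₆H₄SO₃H) ≈ -3.5
PhCH₂–ONO₂ loses NO₃⁻: pKₐ(HNO₃) ≈ -1.3
PhCH₂–OPO(OH)₂ loses H₂PO₄⁻: pKₐ(H₃PO₄) ≈ 2.1
PhCH₂–OAc loses AcO⁻: pKₐ(CH₃COOH) ≈ 4.8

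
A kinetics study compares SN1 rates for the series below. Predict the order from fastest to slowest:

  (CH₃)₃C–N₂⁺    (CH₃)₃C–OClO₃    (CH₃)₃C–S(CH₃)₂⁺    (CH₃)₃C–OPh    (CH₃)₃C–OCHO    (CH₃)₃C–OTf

Identical carbon frameworks mean the comparison reduces to leaving-group quality.
Leaving-group ability tracks the stability of the departed species; conjugate-acid pKₐ is the usual yardstick (lower pKₐ → better LG).
(CH₃)₃C–N₂⁺ loses N₂: no meaningful conjugate acid; N₂ departs as an exceptionally stable neutral molecule
(CH₃)₃C–OTf loses OTf⁻: pKₐ(CF₃SO₃H (triflic acid)) ≈ -14
(CH₃)₃C–OClO₃ loses ClO₄⁻: pKₐ(HClO₄) ≈ -10
(CH₃)₃C–S(CH₃)₂⁺ loses SR'₂: pKₐ(R'₂SH⁺) ≈ -7
(CH₃)₃C–OCHO loses HCOO⁻: pKₐ(HCOOH) ≈ 3.8
(CH₃)₃C–OPh loses PhO⁻: pKₐ(C₆H₅OH (phenol)) ≈ 10

(CH₃)₃C–N₂⁺ > (CH₃)₃C–OTf > (CH₃)₃C–OClO₃ > (CH₃)₃C–S(CH₃)₂⁺ > (CH₃)₃C–OCHO > (CH₃)₃C–OPh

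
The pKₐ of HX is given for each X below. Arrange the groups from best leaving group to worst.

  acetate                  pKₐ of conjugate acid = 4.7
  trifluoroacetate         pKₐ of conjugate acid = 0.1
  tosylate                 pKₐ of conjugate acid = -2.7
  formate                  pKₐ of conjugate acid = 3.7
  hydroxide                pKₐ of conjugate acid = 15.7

Lower conjugate-acid pKₐ ⇒ weaker base ⇒ better leaving group.
Sorting by the given values: tosylate (-2.7), trifluoroacetate (0.1), formate (3.7), acetate (4.7), hydroxide (15.7).

tosylate > trifluoroacetate > formate > acetate > hydroxide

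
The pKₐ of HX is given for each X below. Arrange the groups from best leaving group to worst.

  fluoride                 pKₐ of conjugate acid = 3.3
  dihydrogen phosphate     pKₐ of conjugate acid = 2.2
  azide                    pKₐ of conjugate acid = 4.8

Lower conjugate-acid pKₐ ⇒ weaker base ⇒ better leaving group.
Sorting by the given values: dihydrogen phosphate (2.2), fluoride (3.3), azide (4.8).

dihydrogen phosphate > fluoride > azide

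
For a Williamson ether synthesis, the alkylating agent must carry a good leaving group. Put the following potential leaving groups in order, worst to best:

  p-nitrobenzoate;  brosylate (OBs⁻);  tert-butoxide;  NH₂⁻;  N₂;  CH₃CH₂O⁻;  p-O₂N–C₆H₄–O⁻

NH₂⁻ < tert-butoxide < CH₃CH₂O⁻ < p-O₂N–C₆H₄–O⁻ < p-nitrobenzoate < brosylate (OBs⁻) < N₂

N₂: no meaningful conjugate acid; N₂ departs as an exceptionally stable neutral molecule
brosylate (OBs⁻): pKₐ(p-BrC₆H₄SO₃H) ≈ -2.8 — arenesulfonate with a p-bromo substituent
p-nitrobenzoate: pKₐ(p-nitrobenzoic acid) ≈ 3.4 — electron-withdrawing nitro group stabilises the carboxylate
p-O₂N–C₆H₄–O⁻: pKₐ(p-nitrophenol) ≈ 7.2 — nitro group delocalises the charge; the classic chromogenic LG
CH₃CH₂O⁻: pKₐ(CH₃CH₂OH) ≈ 16 — strong base; alkoxides do not leave unassisted
tert-butoxide: pKₐ(t-BuOH) ≈ 18 — bulky, strongly basic alkoxide
NH₂⁻: pKₐ(NH₃) ≈ 38 — extremely strong base; never a leaving group
Reversing gives the worst-to-best order requested.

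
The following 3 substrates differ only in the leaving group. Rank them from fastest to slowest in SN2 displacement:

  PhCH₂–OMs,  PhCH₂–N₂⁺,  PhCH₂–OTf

Identical carbon frameworks mean the comparison reduces to leaving-group quality.
Leaving-group ability tracks the stability of the departed species; conjugate-acid pKₐ is the usual yardstick (lower pKₐ → better LG).
PhCH₂–N₂⁺ loses N₂: no meaningful conjugate acid; N₂ departs as an exceptionally stable neutral molecule
PhCH₂–OTf loses OTf⁻: pKₐ(CF₃SO₃H (triflic acid)) ≈ -14
PhCH₂–OMs loses OMs⁻: pKₐ(CH₃SO₃H (MsOH)) ≈ -1.9

PhCH₂–N₂⁺ > PhCH₂–OTf > PhCH₂–OMs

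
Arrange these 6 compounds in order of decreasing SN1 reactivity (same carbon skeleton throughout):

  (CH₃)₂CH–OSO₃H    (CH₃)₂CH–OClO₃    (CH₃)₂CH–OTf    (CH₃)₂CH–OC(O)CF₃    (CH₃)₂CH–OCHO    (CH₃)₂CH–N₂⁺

The skeletons are identical, so relative rate is governed entirely by leaving-group ability.
A good leaving group is a weak base: the lower the pKₐ of its conjugate acid, the more readily it departs.
(CH₃)₂CH–N₂⁺ loses N₂: no meaningful conjugate acid; N₂ departs as an exceptionally stable neutral molecule
(CH₃)₂CH–OTf loses OTf⁻: pKₐ(CF₃SO₃H (triflic acid)) ≈ -14
(CH₃)₂CH–OClO₃ loses ClO₄⁻: pKₐ(HClO₄) ≈ -10
(CH₃)₂CH–OSO₃H loses HSO₄⁻: pKₐ(H₂SO₄) ≈ -3
(CH₃)₂CH–OC(O)CF₃ loses CF₃COO⁻: pKₐ(CF₃COOH) ≈ 0.2
(CH₃)₂CH–OCHO loses HCOO⁻: pKₐ(HCOOH) ≈ 3.8

(CH₃)₂CH–N₂⁺ > (CH₃)₂CH–OTf > (CH₃)₂CH–OClO₃ > (CH₃)₂CH–OSO₃H > (CH₃)₂CH–OC(O)CF₃ > (CH₃)₂CH–OCHO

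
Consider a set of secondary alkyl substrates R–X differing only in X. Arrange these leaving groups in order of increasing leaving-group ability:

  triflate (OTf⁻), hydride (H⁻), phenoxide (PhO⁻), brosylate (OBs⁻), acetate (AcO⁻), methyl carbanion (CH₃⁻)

methyl carbanion (CH₃⁻) < hydride (H⁻) < phenoxide (PhO⁻) < acetate (AcO⁻) < brosylate (OBs⁻) < triflate (OTf⁻)

Rank by basicity of the departing species: weakest base leaves most easily.
triflate (OTf⁻): pKₐ(CF₃SO₃H (triflic acid)) ≈ -14 — charge spread over three oxygens and a CF₃ group; the premier leaving group in synthesis
brosylate (OBs⁻): pKₐ(p-BrC₆H₄SO₃H) ≈ -2.8
acetate (AcO⁻): pKₐ(CH₃COOH) ≈ 4.8 — resonance-stabilised but still a weak base
phenoxide (PhO⁻): pKₐ(C₆H₅OH (phenol)) ≈ 10
hydride (H⁻): pKₐ(H₂) ≈ 36 — extremely strong base; leaves only in special hydride-transfer contexts
methyl carbanion (CH₃⁻): pKₐ(CH₄) ≈ 48 — unstabilised carbanion; the worst conceivable leaving group
Reversing gives the worst-to-best order requested.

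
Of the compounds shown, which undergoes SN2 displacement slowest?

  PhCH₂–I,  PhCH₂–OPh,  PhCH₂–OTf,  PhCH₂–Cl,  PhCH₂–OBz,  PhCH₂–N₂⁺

With the same alkyl group throughout, only the leaving group differentiates the rates.
Leaving-group ability tracks the stability of the departed species; conjugate-acid pKₐ is the usual yardstick (lower pKₐ → better LG).
PhCH₂–N₂⁺ loses N₂: no meaningful conjugate acid; N₂ departs as an exceptionally stable neutral molecule
PhCH₂–OTf loses OTf⁻: pKₐ(CF₃SO₃H (triflic acid)) ≈ -14
PhCH₂–I loses I⁻: pKₐ(HI) ≈ -10
PhCH₂–Cl loses Cl⁻: pKₐ(HCl) ≈ -7
PhCH₂–OBz loses PhCOO⁻: pKₐ(C₆H₅COOH) ≈ 4.2
PhCH₂–OPh loses PhO⁻: pKₐ(C₆H₅OH (phenol)) ≈ 10

PhCH₂–OPh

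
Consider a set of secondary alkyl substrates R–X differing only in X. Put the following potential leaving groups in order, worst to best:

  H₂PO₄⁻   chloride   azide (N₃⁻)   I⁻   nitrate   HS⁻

I⁻: pKₐ(HI) ≈ -10
chloride: pKₐ(HCl) ≈ -7
nitrate: pKₐ(HNO₃) ≈ -1.3
H₂PO₄⁻: pKₐ(H₃PO₄) ≈ 2.1
azide (N₃⁻): pKₐ(HN₃) ≈ 4.7
HS⁻: pKₐ(H₂S) ≈ 7
The question asks for worst first, so the sequence is read in increasing leaving-group ability.

HS⁻ < azide (N₃⁻) < H₂PO₄⁻ < nitrate < chloride < I⁻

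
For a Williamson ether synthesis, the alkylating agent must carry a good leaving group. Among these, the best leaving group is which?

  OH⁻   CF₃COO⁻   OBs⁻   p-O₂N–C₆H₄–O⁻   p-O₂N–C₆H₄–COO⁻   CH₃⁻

OBs⁻

OBs⁻: pKₐ(p-BrC₆H₄SO₃H) ≈ -2.8
CF₃COO⁻: pKₐ(CF₃COOH) ≈ 0.2
p-O₂N–C₆H₄–COO⁻: pKₐ(p-nitrobenzoic acid) ≈ 3.4
p-O₂N–C₆H₄–O⁻: pKₐ(p-nitrophenol) ≈ 7.2
OH⁻: pKₐ(H₂O) ≈ 15.7
CH₃⁻: pKₐ(CH₄) ≈ 48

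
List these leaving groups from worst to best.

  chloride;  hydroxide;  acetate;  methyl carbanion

The more stable X⁻ (or X) is on its own — i.e. the weaker a base it is — the better a leaving group it makes.
chloride: pKₐ(HCl) ≈ -7 — moderately weak base
acetate: pKₐ(CH₃COOH) ≈ 4.8 — resonance-stabilised but still a weak base
hydroxide: pKₐ(H₂O) ≈ 15.7 — strong base; essentially never leaves without prior activation
methyl carbanion: pKₐ(CH₄) ≈ 48 — unstabilised carbanion; the worst conceivable leaving group
The question asks for worst first, so the sequence is read in increasing leaving-group ability.

methyl carbanion < hydroxide < acetate < chloride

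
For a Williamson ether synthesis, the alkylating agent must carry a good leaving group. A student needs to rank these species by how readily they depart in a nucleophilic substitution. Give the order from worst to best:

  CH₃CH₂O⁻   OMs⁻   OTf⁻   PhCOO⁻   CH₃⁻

Leaving-group ability tracks the stability of the departed species; conjugate-acid pKₐ is the usual yardstick (lower pKₐ → better LG).
OTf⁻: pKₐ(CF₃SO₃H (triflic acid)) ≈ -14
OMs⁻: pKₐ(CH₃SO₃H (MsOH)) ≈ -1.9
PhCOO⁻: pKₐ(C₆H₅COOH) ≈ 4.2
CH₃CH₂O⁻: pKₐ(CH₃CH₂OH) ≈ 16
CH₃⁻: pKₐ(CH₄) ≈ 48
The question asks for worst first, so the sequence is read in increasing leaving-group ability.

CH₃⁻ < CH₃CH₂O⁻ < PhCOO⁻ < OMs⁻ < OTf⁻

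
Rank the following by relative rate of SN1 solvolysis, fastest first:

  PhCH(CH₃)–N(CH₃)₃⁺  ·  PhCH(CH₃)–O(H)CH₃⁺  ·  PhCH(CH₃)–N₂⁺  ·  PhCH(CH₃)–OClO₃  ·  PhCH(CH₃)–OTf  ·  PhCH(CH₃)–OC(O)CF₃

PhCH(CH₃)–N₂⁺ > PhCH(CH₃)–OTf > PhCH(CH₃)–OClO₃ > PhCH(CH₃)–O(H)CH₃⁺ > PhCH(CH₃)–OC(O)CF₃ > PhCH(CH₃)–N(CH₃)₃⁺

Identical carbon frameworks mean the comparison reduces to leaving-group quality.
The more stable X⁻ (or X) is on its own — i.e. the weaker a base it is — the better a leaving group it makes.
PhCH(CH₃)–N₂⁺ loses N₂: no meaningful conjugate acid; N₂ departs as an exceptionally stable neutral molecule
PhCH(CH₃)–OTf loses OTf⁻: pKₐ(CF₃SO₃H (triflic acid)) ≈ -14
PhCH(CH₃)–OClO₃ loses ClO₄⁻: pKₐ(HClO₄) ≈ -10
PhCH(CH₃)–O(H)CH₃⁺ loses R'OH: pKₐ(R'OH₂⁺) ≈ -2.4
PhCH(CH₃)–OC(O)CF₃ loses CF₃COO⁻: pKₐ(CF₃COOH) ≈ 0.2
PhCH(CH₃)–N(CH₃)₃⁺ loses NR'₃: pKₐ(R'₃NH⁺) ≈ 10.7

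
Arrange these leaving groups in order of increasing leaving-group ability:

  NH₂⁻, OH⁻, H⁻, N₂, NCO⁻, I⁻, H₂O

NH₂⁻ < H⁻ < OH⁻ < NCO⁻ < H₂O < I⁻ < N₂

Rank by basicity of the departing species: weakest base leaves most easily.
N₂: no meaningful conjugate acid; N₂ departs as an exceptionally stable neutral molecule
I⁻: pKₐ(HI) ≈ -10
H₂O: pKₐ(H₃O⁺) ≈ -1.7 — neutral; leaves from a protonated alcohol (R–OH₂⁺)
NCO⁻: pKₐ(HOCN) ≈ 3.5 — resonance between N and O
OH⁻: pKₐ(H₂O) ≈ 15.7 — strong base; essentially never leaves without prior activation
H⁻: pKₐ(H₂) ≈ 36
NH₂⁻: pKₐ(NH₃) ≈ 38
Listed from poorest to best leaving group as asked.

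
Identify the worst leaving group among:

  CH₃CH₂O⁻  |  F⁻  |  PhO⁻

CH₃CH₂O⁻

A good leaving group is a weak base: the lower the pKₐ of its conjugate acid, the more readily it departs.
F⁻: pKₐ(HF) ≈ 3.2
PhO⁻: pKₐ(C₆H₅OH (phenol)) ≈ 10
CH₃CH₂O⁻: pKₐ(CH₃CH₂OH) ≈ 16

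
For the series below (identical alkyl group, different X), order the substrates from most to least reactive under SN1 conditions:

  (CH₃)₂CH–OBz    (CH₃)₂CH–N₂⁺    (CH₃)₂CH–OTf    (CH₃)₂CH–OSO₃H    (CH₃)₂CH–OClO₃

Same R in every case — rank the leaving groups.
Leaving-group ability tracks the stability of the departed species; conjugate-acid pKₐ is the usual yardstick (lower pKₐ → better LG).
(CH₃)₂CH–N₂⁺ loses N₂: no meaningful conjugate acid; N₂ departs as an exceptionally stable neutral molecule
(CH₃)₂CH–OTf loses OTf⁻: pKₐ(CF₃SO₃H (triflic acid)) ≈ -14
(CH₃)₂CH–OClO₃ loses ClO₄⁻: pKₐ(HClO₄) ≈ -10
(CH₃)₂CH–OSO₃H loses HSO₄⁻: pKₐ(H₂SO₄) ≈ -3
(CH₃)₂CH–OBz loses PhCOO⁻: pKₐ(C₆H₅COOH) ≈ 4.2

(CH₃)₂CH–N₂⁺ > (CH₃)₂CH–OTf > (CH₃)₂CH–OClO₃ > (CH₃)₂CH–OSO₃H > (CH₃)₂CH–OBz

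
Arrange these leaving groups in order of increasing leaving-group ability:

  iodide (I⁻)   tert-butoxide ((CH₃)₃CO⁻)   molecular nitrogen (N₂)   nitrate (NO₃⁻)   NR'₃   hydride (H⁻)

hydride (H⁻) < tert-butoxide ((CH₃)₃CO⁻) < NR'₃ < nitrate (NO₃⁻) < iodide (I⁻) < molecular nitrogen (N₂)

A good leaving group is a weak base: the lower the pKₐ of its conjugate acid, the more readily it departs.
molecular nitrogen (N₂): no meaningful conjugate acid; N₂ departs as an exceptionally stable neutral molecule
iodide (I⁻): pKₐ(HI) ≈ -10
nitrate (NO₃⁻): pKₐ(HNO₃) ≈ -1.3
NR'₃: pKₐ(R'₃NH⁺) ≈ 10.7
tert-butoxide ((CH₃)₃CO⁻): pKₐ(t-BuOH) ≈ 18
hydride (H⁻): pKₐ(H₂) ≈ 36
Listed from poorest to best leaving group as asked.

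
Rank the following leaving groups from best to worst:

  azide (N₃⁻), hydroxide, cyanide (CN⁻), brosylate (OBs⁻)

brosylate (OBs⁻): pKₐ(p-BrC₆H₄SO₃H) ≈ -2.8 — arenesulfonate with a p-bromo substituent
azide (N₃⁻): pKₐ(HN₃) ≈ 4.7
cyanide (CN⁻): pKₐ(HCN) ≈ 9.2 — sp carbon stabilises the charge somewhat, but still a poor LG
hydroxide: pKₐ(H₂O) ≈ 15.7 — strong base; essentially never leaves without prior activation

brosylate (OBs⁻) > azide (N₃⁻) > cyanide (CN⁻) > hydroxide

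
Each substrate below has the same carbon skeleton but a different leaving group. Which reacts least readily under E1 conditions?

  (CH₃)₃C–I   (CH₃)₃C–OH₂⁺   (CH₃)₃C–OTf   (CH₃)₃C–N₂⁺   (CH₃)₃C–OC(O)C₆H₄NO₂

Same R in every case — rank the leaving groups.
A good leaving group is a weak base: the lower the pKₐ of its conjugate acid, the more readily it departs.
(CH₃)₃C–N₂⁺ loses N₂: no meaningful conjugate acid; N₂ departs as an exceptionally stable neutral molecule
(CH₃)₃C–OTf loses OTf⁻: pKₐ(CF₃SO₃H (triflic acid)) ≈ -14
(CH₃)₃C–I loses I⁻: pKₐ(HI) ≈ -10
(CH₃)₃C–OH₂⁺ loses H₂O: pKₐ(H₃O⁺) ≈ -1.7
(CH₃)₃C–OC(O)C₆H₄NO₂ loses p-O₂N–C₆H₄–COO⁻: pKₐ(p-nitrobenzoic acid) ≈ 3.4

(CH₃)₃C–OC(O)C₆H₄NO₂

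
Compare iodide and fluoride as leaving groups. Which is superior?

iodide

iodide is the better leaving group.
pKₐ(HI) ≈ -10 versus pKₐ(HF) ≈ 3.2: iodide is the much weaker base.
Large, highly polarisable; very weak base.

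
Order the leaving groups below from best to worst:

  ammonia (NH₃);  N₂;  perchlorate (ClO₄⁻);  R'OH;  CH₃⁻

N₂ > perchlorate (ClO₄⁻) > R'OH > ammonia (NH₃) > CH₃⁻

A good leaving group is a weak base: the lower the pKₐ of its conjugate acid, the more readily it departs.
N₂: no meaningful conjugate acid; N₂ departs as an exceptionally stable neutral molecule
perchlorate (ClO₄⁻): pKₐ(HClO₄) ≈ -10 — extremely weak base; rarely used for safety reasons
R'OH: pKₐ(R'OH₂⁺) ≈ -2.4 — neutral; leaves from a protonated ether (an oxonium ion, R–O(H)R'⁺)
ammonia (NH₃): pKₐ(NH₄⁺) ≈ 9.2 — neutral but moderately basic; leaves from R–NH₃⁺
CH₃⁻: pKₐ(CH₄) ≈ 48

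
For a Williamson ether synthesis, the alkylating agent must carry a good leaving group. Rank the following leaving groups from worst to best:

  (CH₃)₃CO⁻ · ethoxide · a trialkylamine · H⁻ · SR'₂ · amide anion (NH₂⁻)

amide anion (NH₂⁻) < H⁻ < (CH₃)₃CO⁻ < ethoxide < a trialkylamine < SR'₂

SR'₂: pKₐ(R'₂SH⁺) ≈ -7
a trialkylamine: pKₐ(R'₃NH⁺) ≈ 10.7
ethoxide: pKₐ(CH₃CH₂OH) ≈ 16
(CH₃)₃CO⁻: pKₐ(t-BuOH) ≈ 18
H⁻: pKₐ(H₂) ≈ 36
amide anion (NH₂⁻): pKₐ(NH₃) ≈ 38
Reversing gives the worst-to-best order requested.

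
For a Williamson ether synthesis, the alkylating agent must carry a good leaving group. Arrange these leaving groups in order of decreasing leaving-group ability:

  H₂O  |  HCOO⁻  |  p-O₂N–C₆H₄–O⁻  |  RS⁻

H₂O > HCOO⁻ > p-O₂N–C₆H₄–O⁻ > RS⁻

Rank by basicity of the departing species: weakest base leaves most easily.
H₂O: pKₐ(H₃O⁺) ≈ -1.7
HCOO⁻: pKₐ(HCOOH) ≈ 3.8
p-O₂N–C₆H₄–O⁻: pKₐ(p-nitrophenol) ≈ 7.2 — nitro group delocalises the charge; the classic chromogenic LG
RS⁻: pKₐ(RSH (a thiol)) ≈ 10.5 — moderately basic; rarely leaves without activation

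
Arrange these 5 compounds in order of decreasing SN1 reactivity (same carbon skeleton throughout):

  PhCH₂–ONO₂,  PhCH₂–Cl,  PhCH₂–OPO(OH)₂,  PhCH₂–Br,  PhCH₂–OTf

Identical carbon frameworks mean the comparison reduces to leaving-group quality.
A good leaving group is a weak base: the lower the pKₐ of its conjugate acid, the more readily it departs.
PhCH₂–OTf loses OTf⁻: pKₐ(CF₃SO₃H (triflic acid)) ≈ -14
PhCH₂–Br loses Br⁻: pKₐ(HBr) ≈ -9
PhCH₂–Cl loses Cl⁻: pKₐ(HCl) ≈ -7
PhCH₂–ONO₂ loses NO₃⁻: pKₐ(HNO₃) ≈ -1.3
PhCH₂–OPO(OH)₂ loses H₂PO₄⁻: pKₐ(H₃PO₄) ≈ 2.1

PhCH₂–OTf > PhCH₂–Br > PhCH₂–Cl > PhCH₂–ONO₂ > PhCH₂–OPO(OH)₂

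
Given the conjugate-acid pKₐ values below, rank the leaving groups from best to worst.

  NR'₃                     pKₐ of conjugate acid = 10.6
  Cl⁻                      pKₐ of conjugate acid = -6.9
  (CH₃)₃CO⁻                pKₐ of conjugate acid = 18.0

Lower conjugate-acid pKₐ ⇒ weaker base ⇒ better leaving group.
Sorting by the given values: Cl⁻ (-6.9), NR'₃ (10.6), (CH₃)₃CO⁻ (18.0).

Cl⁻ > NR'₃ > (CH₃)₃CO⁻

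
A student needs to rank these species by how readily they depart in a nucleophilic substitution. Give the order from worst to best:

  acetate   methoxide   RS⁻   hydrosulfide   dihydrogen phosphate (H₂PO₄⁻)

methoxide < RS⁻ < hydrosulfide < acetate < dihydrogen phosphate (H₂PO₄⁻)

Leaving-group ability tracks the stability of the departed species; conjugate-acid pKₐ is the usual yardstick (lower pKₐ → better LG).
dihydrogen phosphate (H₂PO₄⁻): pKₐ(H₃PO₄) ≈ 2.1
acetate: pKₐ(CH₃COOH) ≈ 4.8
hydrosulfide: pKₐ(H₂S) ≈ 7
RS⁻: pKₐ(RSH (a thiol)) ≈ 10.5
methoxide: pKₐ(CH₃OH) ≈ 15.5
Reversing gives the worst-to-best order requested.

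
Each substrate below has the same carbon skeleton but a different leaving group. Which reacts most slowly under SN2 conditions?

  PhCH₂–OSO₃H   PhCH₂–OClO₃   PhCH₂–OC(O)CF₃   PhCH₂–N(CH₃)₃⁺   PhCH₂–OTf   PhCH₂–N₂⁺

PhCH₂–N(CH₃)₃⁺

Same R in every case — rank the leaving groups.
The more stable X⁻ (or X) is on its own — i.e. the weaker a base it is — the better a leaving group it makes.
PhCH₂–N₂⁺ loses N₂: no meaningful conjugate acid; N₂ departs as an exceptionally stable neutral molecule
PhCH₂–OTf loses OTf⁻: pKₐ(CF₃SO₃H (triflic acid)) ≈ -14
PhCH₂–OClO₃ loses ClO₄⁻: pKₐ(HClO₄) ≈ -10
PhCH₂–OSO₃H loses HSO₄⁻: pKₐ(H₂SO₄) ≈ -3
PhCH₂–OC(O)CF₃ loses CF₃COO⁻: pKₐ(CF₃COOH) ≈ 0.2
PhCH₂–N(CH₃)₃⁺ loses NR'₃: pKₐ(R'₃NH⁺) ≈ 10.7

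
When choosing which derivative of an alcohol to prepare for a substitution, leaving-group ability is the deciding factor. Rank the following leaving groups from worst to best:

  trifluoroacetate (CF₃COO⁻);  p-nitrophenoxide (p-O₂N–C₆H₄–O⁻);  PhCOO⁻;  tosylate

p-nitrophenoxide (p-O₂N–C₆H₄–O⁻) < PhCOO⁻ < trifluoroacetate (CF₃COO⁻) < tosylate

Rank by basicity of the departing species: weakest base leaves most easily.
tosylate: pKₐ(p-CH₃C₆H₄SO₃H (TsOH)) ≈ -2.8
trifluoroacetate (CF₃COO⁻): pKₐ(CF₃COOH) ≈ 0.2
PhCOO⁻: pKₐ(C₆H₅COOH) ≈ 4.2
p-nitrophenoxide (p-O₂N–C₆H₄–O⁻): pKₐ(p-nitrophenol) ≈ 7.2
The question asks for worst first, so the sequence is read in increasing leaving-group ability.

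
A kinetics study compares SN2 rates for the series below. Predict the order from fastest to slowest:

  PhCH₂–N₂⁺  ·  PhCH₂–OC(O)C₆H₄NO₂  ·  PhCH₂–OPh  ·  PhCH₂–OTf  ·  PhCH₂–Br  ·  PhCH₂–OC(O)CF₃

With the same alkyl group throughout, only the leaving group differentiates the rates.
A good leaving group is a weak base: the lower the pKₐ of its conjugate acid, the more readily it departs.
PhCH₂–N₂⁺ loses N₂: no meaningful conjugate acid; N₂ departs as an exceptionally stable neutral molecule
PhCH₂–OTf loses OTf⁻: pKₐ(CF₃SO₃H (triflic acid)) ≈ -14
PhCH₂–Br loses Br⁻: pKₐ(HBr) ≈ -9
PhCH₂–OC(O)CF₃ loses CF₃COO⁻: pKₐ(CF₃COOH) ≈ 0.2
PhCH₂–OC(O)C₆H₄NO₂ loses p-O₂N–C₆H₄–COO⁻: pKₐ(p-nitrobenzoic acid) ≈ 3.4
PhCH₂–OPh loses PhO⁻: pKₐ(C₆H₅OH (phenol)) ≈ 10

PhCH₂–N₂⁺ > PhCH₂–OTf > PhCH₂–Br > PhCH₂–OC(O)CF₃ > PhCH₂–OC(O)C₆H₄NO₂ > PhCH₂–OPh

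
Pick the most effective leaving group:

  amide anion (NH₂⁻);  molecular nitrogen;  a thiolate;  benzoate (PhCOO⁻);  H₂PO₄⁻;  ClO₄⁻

The more stable X⁻ (or X) is on its own — i.e. the weaker a base it is — the better a leaving group it makes.
molecular nitrogen: no meaningful conjugate acid; N₂ departs as an exceptionally stable neutral molecule
ClO₄⁻: pKₐ(HClO₄) ≈ -10
H₂PO₄⁻: pKₐ(H₃PO₄) ≈ 2.1
benzoate (PhCOO⁻): pKₐ(C₆H₅COOH) ≈ 4.2
a thiolate: pKₐ(RSH (a thiol)) ≈ 10.5
amide anion (NH₂⁻): pKₐ(NH₃) ≈ 38

molecular nitrogen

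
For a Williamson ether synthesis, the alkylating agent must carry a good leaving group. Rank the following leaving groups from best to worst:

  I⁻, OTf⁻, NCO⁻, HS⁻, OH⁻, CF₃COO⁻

OTf⁻: pKₐ(CF₃SO₃H (triflic acid)) ≈ -14
I⁻: pKₐ(HI) ≈ -10
CF₃COO⁻: pKₐ(CF₃COOH) ≈ 0.2
NCO⁻: pKₐ(HOCN) ≈ 3.5
HS⁻: pKₐ(H₂S) ≈ 7
OH⁻: pKₐ(H₂O) ≈ 15.7

OTf⁻ > I⁻ > CF₃COO⁻ > NCO⁻ > HS⁻ > OH⁻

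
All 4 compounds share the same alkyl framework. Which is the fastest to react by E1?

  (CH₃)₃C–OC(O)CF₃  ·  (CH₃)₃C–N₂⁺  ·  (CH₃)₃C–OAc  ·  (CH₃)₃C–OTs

The skeletons are identical, so relative rate is governed entirely by leaving-group ability.
Rank by basicity of the departing species: weakest base leaves most easily.
(CH₃)₃C–N₂⁺ loses N₂: no meaningful conjugate acid; N₂ departs as an exceptionally stable neutral molecule
(CH₃)₃C–OTs loses OTs⁻: pKₐ(p-CH₃C₆H₄SO₃H (TsOH)) ≈ -2.8
(CH₃)₃C–OC(O)CF₃ loses CF₃COO⁻: pKₐ(CF₃COOH) ≈ 0.2
(CH₃)₃C–OAc loses AcO⁻: pKₐ(CH₃COOH) ≈ 4.8

(CH₃)₃C–N₂⁺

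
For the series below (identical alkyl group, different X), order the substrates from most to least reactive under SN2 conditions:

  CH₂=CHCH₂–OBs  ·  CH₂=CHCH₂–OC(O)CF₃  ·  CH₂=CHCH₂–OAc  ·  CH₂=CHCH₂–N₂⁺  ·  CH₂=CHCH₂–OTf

With the same alkyl group throughout, only the leaving group differentiates the rates.
A good leaving group is a weak base: the lower the pKₐ of its conjugate acid, the more readily it departs.
CH₂=CHCH₂–N₂⁺ loses N₂: no meaningful conjugate acid; N₂ departs as an exceptionally stable neutral molecule
CH₂=CHCH₂–OTf loses OTf⁻: pKₐ(CF₃SO₃H (triflic acid)) ≈ -14
CH₂=CHCH₂–OBs loses OBs⁻: pKₐ(p-BrC₆H₄SO₃H) ≈ -2.8
CH₂=CHCH₂–OC(O)CF₃ loses CF₃COO⁻: pKₐ(CF₃COOH) ≈ 0.2
CH₂=CHCH₂–OAc loses AcO⁻: pKₐ(CH₃COOH) ≈ 4.8

CH₂=CHCH₂–N₂⁺ > CH₂=CHCH₂–OTf > CH₂=CHCH₂–OBs > CH₂=CHCH₂–OC(O)CF₃ > CH₂=CHCH₂–OAc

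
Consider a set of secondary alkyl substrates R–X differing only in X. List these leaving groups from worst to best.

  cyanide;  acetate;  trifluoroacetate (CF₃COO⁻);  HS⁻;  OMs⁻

cyanide < HS⁻ < acetate < trifluoroacetate (CF₃COO⁻) < OMs⁻

Rank by basicity of the departing species: weakest base leaves most easily.
OMs⁻: pKₐ(CH₃SO₃H (MsOH)) ≈ -1.9
trifluoroacetate (CF₃COO⁻): pKₐ(CF₃COOH) ≈ 0.2
acetate: pKₐ(CH₃COOH) ≈ 4.8
HS⁻: pKₐ(H₂S) ≈ 7
cyanide: pKₐ(HCN) ≈ 9.2
Listed from poorest to best leaving group as asked.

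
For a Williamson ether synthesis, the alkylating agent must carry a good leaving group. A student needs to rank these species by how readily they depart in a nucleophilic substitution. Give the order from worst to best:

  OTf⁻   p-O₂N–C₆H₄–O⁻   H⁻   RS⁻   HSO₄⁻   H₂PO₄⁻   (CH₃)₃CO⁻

H⁻ < (CH₃)₃CO⁻ < RS⁻ < p-O₂N–C₆H₄–O⁻ < H₂PO₄⁻ < HSO₄⁻ < OTf⁻

Rank by basicity of the departing species: weakest base leaves most easily.
OTf⁻: pKₐ(CF₃SO₃H (triflic acid)) ≈ -14 — charge spread over three oxygens and a CF₃ group; the premier leaving group in synthesis
HSO₄⁻: pKₐ(H₂SO₄) ≈ -3 — conjugate base of a strong mineral acid
H₂PO₄⁻: pKₐ(H₃PO₄) ≈ 2.1 — moderate base; biological leaving group after further activation
p-O₂N–C₆H₄–O⁻: pKₐ(p-nitrophenol) ≈ 7.2 — nitro group delocalises the charge; the classic chromogenic LG
RS⁻: pKₐ(RSH (a thiol)) ≈ 10.5
(CH₃)₃CO⁻: pKₐ(t-BuOH) ≈ 18 — bulky, strongly basic alkoxide
H⁻: pKₐ(H₂) ≈ 36
The question asks for worst first, so the sequence is read in increasing leaving-group ability.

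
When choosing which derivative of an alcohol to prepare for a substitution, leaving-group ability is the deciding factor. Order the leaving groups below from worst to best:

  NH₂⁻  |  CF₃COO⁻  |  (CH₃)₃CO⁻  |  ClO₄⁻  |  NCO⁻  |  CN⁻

NH₂⁻ < (CH₃)₃CO⁻ < CN⁻ < NCO⁻ < CF₃COO⁻ < ClO₄⁻

A good leaving group is a weak base: the lower the pKₐ of its conjugate acid, the more readily it departs.
ClO₄⁻: pKₐ(HClO₄) ≈ -10 — extremely weak base; rarely used for safety reasons
CF₃COO⁻: pKₐ(CF₃COOH) ≈ 0.2 — strongly electron-withdrawing CF₃ stabilises the carboxylate
NCO⁻: pKₐ(HOCN) ≈ 3.5 — resonance between N and O
CN⁻: pKₐ(HCN) ≈ 9.2 — sp carbon stabilises the charge somewhat, but still a poor LG
(CH₃)₃CO⁻: pKₐ(t-BuOH) ≈ 18 — bulky, strongly basic alkoxide
NH₂⁻: pKₐ(NH₃) ≈ 38
Listed from poorest to best leaving group as asked.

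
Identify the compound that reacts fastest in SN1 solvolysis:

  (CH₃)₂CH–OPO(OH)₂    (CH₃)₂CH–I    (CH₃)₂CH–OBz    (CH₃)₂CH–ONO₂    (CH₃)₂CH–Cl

With the same alkyl group throughout, only the leaving group differentiates the rates.
Rank by basicity of the departing species: weakest base leaves most easily.
(CH₃)₂CH–I loses I⁻: pKₐ(HI) ≈ -10
(CH₃)₂CH–Cl loses Cl⁻: pKₐ(HCl) ≈ -7
(CH₃)₂CH–ONO₂ loses NO₃⁻: pKₐ(HNO₃) ≈ -1.3
(CH₃)₂CH–OPO(OH)₂ loses H₂PO₄⁻: pKₐ(H₃PO₄) ≈ 2.1
(CH₃)₂CH–OBz loses PhCOO⁻: pKₐ(C₆H₅COOH) ≈ 4.2

(CH₃)₂CH–I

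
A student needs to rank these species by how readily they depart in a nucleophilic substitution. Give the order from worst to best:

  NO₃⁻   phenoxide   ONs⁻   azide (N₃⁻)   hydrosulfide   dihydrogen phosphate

Rank by basicity of the departing species: weakest base leaves most easily.
ONs⁻: pKₐ(p-O₂NC₆H₄SO₃H) ≈ -3.5
NO₃⁻: pKₐ(HNO₃) ≈ -1.3
dihydrogen phosphate: pKₐ(H₃PO₄) ≈ 2.1
azide (N₃⁻): pKₐ(HN₃) ≈ 4.7
hydrosulfide: pKₐ(H₂S) ≈ 7
phenoxide: pKₐ(C₆H₅OH (phenol)) ≈ 10
The question asks for worst first, so the sequence is read in increasing leaving-group ability.

phenoxide < hydrosulfide < azide (N₃⁻) < dihydrogen phosphate < NO₃⁻ < ONs⁻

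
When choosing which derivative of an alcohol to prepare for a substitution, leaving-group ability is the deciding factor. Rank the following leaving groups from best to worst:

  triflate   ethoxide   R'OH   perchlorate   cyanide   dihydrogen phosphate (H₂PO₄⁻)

triflate > perchlorate > R'OH > dihydrogen phosphate (H₂PO₄⁻) > cyanide > ethoxide

triflate: pKₐ(CF₃SO₃H (triflic acid)) ≈ -14 — charge spread over three oxygens and a CF₃ group; the premier leaving group in synthesis
perchlorate: pKₐ(HClO₄) ≈ -10 — extremely weak base; rarely used for safety reasons
R'OH: pKₐ(R'OH₂⁺) ≈ -2.4
dihydrogen phosphate (H₂PO₄⁻): pKₐ(H₃PO₄) ≈ 2.1 — moderate base; biological leaving group after further activation
cyanide: pKₐ(HCN) ≈ 9.2
ethoxide: pKₐ(CH₃CH₂OH) ≈ 16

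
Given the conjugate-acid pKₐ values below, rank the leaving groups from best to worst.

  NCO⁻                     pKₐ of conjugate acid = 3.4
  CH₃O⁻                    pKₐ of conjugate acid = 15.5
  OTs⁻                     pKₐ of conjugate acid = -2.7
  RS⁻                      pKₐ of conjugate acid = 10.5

OTs⁻ > NCO⁻ > RS⁻ > CH₃O⁻

Lower conjugate-acid pKₐ ⇒ weaker base ⇒ better leaving group.
Sorting by the given values: OTs⁻ (-2.7), NCO⁻ (3.4), RS⁻ (10.5), CH₃O⁻ (15.5).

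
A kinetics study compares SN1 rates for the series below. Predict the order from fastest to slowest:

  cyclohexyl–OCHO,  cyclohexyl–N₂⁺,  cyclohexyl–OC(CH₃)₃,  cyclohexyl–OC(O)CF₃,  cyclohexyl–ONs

cyclohexyl–N₂⁺ > cyclohexyl–ONs > cyclohexyl–OC(O)CF₃ > cyclohexyl–OCHO > cyclohexyl–OC(CH₃)₃

Identical carbon frameworks mean the comparison reduces to leaving-group quality.
Rank by basicity of the departing species: weakest base leaves most easily.
cyclohexyl–N₂⁺ loses N₂: no meaningful conjugate acid; N₂ departs as an exceptionally stable neutral molecule
cyclohexyl–ONs loses ONs⁻: pKₐ(p-O₂NC₆H₄SO₃H) ≈ -3.5
cyclohexyl–OC(O)CF₃ loses CF₃COO⁻: pKₐ(CF₃COOH) ≈ 0.2
cyclohexyl–OCHO loses HCOO⁻: pKₐ(HCOOH) ≈ 3.8
cyclohexyl–OC(CH₃)₃ loses (CH₃)₃CO⁻: pKₐ(t-BuOH) ≈ 18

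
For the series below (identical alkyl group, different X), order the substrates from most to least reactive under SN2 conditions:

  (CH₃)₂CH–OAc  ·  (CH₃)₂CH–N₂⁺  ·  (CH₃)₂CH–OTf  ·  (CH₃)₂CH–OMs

(CH₃)₂CH–N₂⁺ > (CH₃)₂CH–OTf > (CH₃)₂CH–OMs > (CH₃)₂CH–OAc

Same R in every case — rank the leaving groups.
The more stable X⁻ (or X) is on its own — i.e. the weaker a base it is — the better a leaving group it makes.
(CH₃)₂CH–N₂⁺ loses N₂: no meaningful conjugate acid; N₂ departs as an exceptionally stable neutral molecule
(CH₃)₂CH–OTf loses OTf⁻: pKₐ(CF₃SO₃H (triflic acid)) ≈ -14
(CH₃)₂CH–OMs loses OMs⁻: pKₐ(CH₃SO₃H (MsOH)) ≈ -1.9
(CH₃)₂CH–OAc loses AcO⁻: pKₐ(CH₃COOH) ≈ 4.8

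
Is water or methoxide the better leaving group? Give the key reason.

water is the better leaving group.
pKₐ(H₃O⁺) ≈ -1.7 versus pKₐ(CH₃OH) ≈ 15.5: water is the much weaker base.
Neutral; leaves from a protonated alcohol (R–OH₂⁺).

water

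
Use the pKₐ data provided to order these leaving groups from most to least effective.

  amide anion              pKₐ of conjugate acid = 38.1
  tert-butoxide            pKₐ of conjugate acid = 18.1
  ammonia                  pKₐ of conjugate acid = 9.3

ammonia > tert-butoxide > amide anion

Lower conjugate-acid pKₐ ⇒ weaker base ⇒ better leaving group.
Sorting by the given values: ammonia (9.3), tert-butoxide (18.1), amide anion (38.1).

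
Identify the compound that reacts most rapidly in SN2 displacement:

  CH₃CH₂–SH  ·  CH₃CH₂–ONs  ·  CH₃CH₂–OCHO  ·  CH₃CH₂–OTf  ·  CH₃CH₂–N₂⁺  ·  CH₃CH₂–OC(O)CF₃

Same R in every case — rank the leaving groups.
The more stable X⁻ (or X) is on its own — i.e. the weaker a base it is — the better a leaving group it makes.
CH₃CH₂–N₂⁺ loses N₂: no meaningful conjugate acid; N₂ departs as an exceptionally stable neutral molecule
CH₃CH₂–OTf loses OTf⁻: pKₐ(CF₃SO₃H (triflic acid)) ≈ -14
CH₃CH₂–ONs loses ONs⁻: pKₐ(p-O₂NC₆H₄SO₃H) ≈ -3.5
CH₃CH₂–OC(O)CF₃ loses CF₃COO⁻: pKₐ(CF₃COOH) ≈ 0.2
CH₃CH₂–OCHO loses HCOO⁻: pKₐ(HCOOH) ≈ 3.8
CH₃CH₂–SH loses HS⁻: pKₐ(H₂S) ≈ 7

CH₃CH₂–N₂⁺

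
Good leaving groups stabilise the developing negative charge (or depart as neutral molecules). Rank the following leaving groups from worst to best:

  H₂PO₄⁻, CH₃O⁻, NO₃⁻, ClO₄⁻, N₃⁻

CH₃O⁻ < N₃⁻ < H₂PO₄⁻ < NO₃⁻ < ClO₄⁻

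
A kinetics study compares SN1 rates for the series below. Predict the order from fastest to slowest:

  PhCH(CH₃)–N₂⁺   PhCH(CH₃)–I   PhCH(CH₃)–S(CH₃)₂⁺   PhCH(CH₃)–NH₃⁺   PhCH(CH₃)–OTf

PhCH(CH₃)–N₂⁺ > PhCH(CH₃)–OTf > PhCH(CH₃)–I > PhCH(CH₃)–S(CH₃)₂⁺ > PhCH(CH₃)–NH₃⁺

Same R in every case — rank the leaving groups.
Leaving-group ability tracks the stability of the departed species; conjugate-acid pKₐ is the usual yardstick (lower pKₐ → better LG).
PhCH(CH₃)–N₂⁺ loses N₂: no meaningful conjugate acid; N₂ departs as an exceptionally stable neutral molecule
PhCH(CH₃)–OTf loses OTf⁻: pKₐ(CF₃SO₃H (triflic acid)) ≈ -14
PhCH(CH₃)–I loses I⁻: pKₐ(HI) ≈ -10
PhCH(CH₃)–S(CH₃)₂⁺ loses SR'₂: pKₐ(R'₂SH⁺) ≈ -7
PhCH(CH₃)–NH₃⁺ loses NH₃: pKₐ(NH₄⁺) ≈ 9.2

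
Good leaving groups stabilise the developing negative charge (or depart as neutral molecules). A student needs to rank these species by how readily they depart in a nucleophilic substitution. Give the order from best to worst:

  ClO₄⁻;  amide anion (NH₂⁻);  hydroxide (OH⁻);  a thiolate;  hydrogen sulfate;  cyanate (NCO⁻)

The more stable X⁻ (or X) is on its own — i.e. the weaker a base it is — the better a leaving group it makes.
ClO₄⁻: pKₐ(HClO₄) ≈ -10 — extremely weak base; rarely used for safety reasons
hydrogen sulfate: pKₐ(H₂SO₄) ≈ -3
cyanate (NCO⁻): pKₐ(HOCN) ≈ 3.5 — resonance between N and O
a thiolate: pKₐ(RSH (a thiol)) ≈ 10.5
hydroxide (OH⁻): pKₐ(H₂O) ≈ 15.7 — strong base; essentially never leaves without prior activation
amide anion (NH₂⁻): pKₐ(NH₃) ≈ 38

ClO₄⁻ > hydrogen sulfate > cyanate (NCO⁻) > a thiolate > hydroxide (OH⁻) > amide anion (NH₂⁻)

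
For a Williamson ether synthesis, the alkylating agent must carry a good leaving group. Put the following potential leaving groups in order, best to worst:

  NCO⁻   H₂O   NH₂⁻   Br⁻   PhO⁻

Br⁻ > H₂O > NCO⁻ > PhO⁻ > NH₂⁻

Br⁻: pKₐ(HBr) ≈ -9
H₂O: pKₐ(H₃O⁺) ≈ -1.7
NCO⁻: pKₐ(HOCN) ≈ 3.5
PhO⁻: pKₐ(C₆H₅OH (phenol)) ≈ 10
NH₂⁻: pKₐ(NH₃) ≈ 38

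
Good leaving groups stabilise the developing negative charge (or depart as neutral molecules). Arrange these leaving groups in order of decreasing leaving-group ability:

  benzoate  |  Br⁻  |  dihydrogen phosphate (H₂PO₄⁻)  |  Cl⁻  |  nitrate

Br⁻: pKₐ(HBr) ≈ -9 — weak base; good leaving group
Cl⁻: pKₐ(HCl) ≈ -7 — moderately weak base
nitrate: pKₐ(HNO₃) ≈ -1.3 — resonance-delocalised over three oxygens
dihydrogen phosphate (H₂PO₄⁻): pKₐ(H₃PO₄) ≈ 2.1 — moderate base; biological leaving group after further activation
benzoate: pKₐ(C₆H₅COOH) ≈ 4.2 — aryl carboxylate

Br⁻ > Cl⁻ > nitrate > dihydrogen phosphate (H₂PO₄⁻) > benzoate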